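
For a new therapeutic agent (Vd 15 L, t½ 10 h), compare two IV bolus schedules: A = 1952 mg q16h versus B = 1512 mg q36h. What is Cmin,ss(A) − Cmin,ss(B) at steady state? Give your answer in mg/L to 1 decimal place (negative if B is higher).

Regimen A: f = (1/2)^(16/10) ≈ 0.3299; Cmin,ss = (1952/15)·f/(1−f) ≈ 64.067 mg/L.
Regimen B: f = (1/2)^(36/10) ≈ 0.0825; Cmin,ss = (1512/15)·f/(1−f) ≈ 9.064 mg/L.
Difference ≈ 64.067 − 9.064 ≈ 55.003 mg/L.

55.0 mg/L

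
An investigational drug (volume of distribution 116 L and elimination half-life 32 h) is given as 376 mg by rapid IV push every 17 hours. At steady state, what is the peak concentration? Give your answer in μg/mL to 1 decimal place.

Over one 17-h interval, 17/32 ≈ 0.53125 half-lives elapse, leaving f ≈ 0.6920 of each dose.
At steady state, accumulation factor R = 1/(1 − e^(−kτ)) ≈ 3.2468.
Single-dose peak C₀ = D/Vd = 376/116 ≈ 3.241 μg/mL.
Steady-state peak Cmax,ss = C₀·R ≈ 3.241 × 3.2468 ≈ 10.523 μg/mL.

10.5 μg/mL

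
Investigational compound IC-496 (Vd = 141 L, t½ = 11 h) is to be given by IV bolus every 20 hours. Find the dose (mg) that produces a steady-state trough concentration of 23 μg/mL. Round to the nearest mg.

8193 mg

τ/t½ = 20/11 ≈ 1.8182, so f = (1/2)^(20/11) ≈ 0.283578.
Cmin,ss = (D/Vd)·f/(1−f), so D = Cmin,ss·Vd·(1−f)/f.
D = 23 × 141 × (1−f)/f ≈ 23 × 141 × 2.52637 ≈ 8193.02 mg.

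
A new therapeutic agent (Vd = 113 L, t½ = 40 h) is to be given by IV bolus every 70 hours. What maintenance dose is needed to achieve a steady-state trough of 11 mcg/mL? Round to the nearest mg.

2938 mg

τ/t½ = 70/40 ≈ 1.75, so f = (1/2)^(70/40) ≈ 0.297302.
Cmin,ss = (D/Vd)·f/(1−f), so D = Cmin,ss·Vd·(1−f)/f.
D = 11 × 113 × (1−f)/f ≈ 11 × 113 × 2.36358 ≈ 2937.93 mg.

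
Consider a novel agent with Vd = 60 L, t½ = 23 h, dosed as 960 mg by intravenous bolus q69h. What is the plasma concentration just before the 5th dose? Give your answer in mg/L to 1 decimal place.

2.3 mg/L

f = (1/2)^(τ/t½) = (1/2)^(69/23) ≈ 0.1250.
C₀ = D/Vd = 960/60 ≈ 16.000 mg/L.
Before the 5th dose, 4 doses have been given. Superposition: Cmin = C₀·(f + f² + … + f^4).
≈ 16.000 × (0.1250 + 0.0156 + 0.0020 + 0.0002) ≈ 16.000 × 0.1428 ≈ 2.285 mg/L.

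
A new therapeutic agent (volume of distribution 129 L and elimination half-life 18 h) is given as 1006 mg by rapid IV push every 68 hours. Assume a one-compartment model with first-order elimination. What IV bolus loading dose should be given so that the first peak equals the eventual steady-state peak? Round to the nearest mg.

f = (1/2)^(68/18) ≈ 0.072908; accumulation ratio R = 1/(1−f) ≈ 1.07864.
Loading dose to hit Cmax,ss on first dose: D_load = D_maint·R ≈ 1006 × 1.07864 ≈ 1085.11 mg.

1085 mg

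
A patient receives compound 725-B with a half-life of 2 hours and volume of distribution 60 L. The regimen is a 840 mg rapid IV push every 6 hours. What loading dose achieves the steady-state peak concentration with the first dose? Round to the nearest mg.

f = (1/2)^(6/2) ≈ 0.125000; accumulation ratio R = 1/(1−f) ≈ 1.14286.
Loading dose to hit Cmax,ss on first dose: D_load = D_maint·R ≈ 840 × 1.14286 ≈ 960.00 mg.

960 mg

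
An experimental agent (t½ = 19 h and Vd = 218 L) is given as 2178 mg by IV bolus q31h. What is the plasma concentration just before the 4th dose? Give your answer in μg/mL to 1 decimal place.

f = (1/2)^(τ/t½) = (1/2)^(31/19) ≈ 0.3227.
C₀ = D/Vd = 2178/218 ≈ 9.991 μg/mL.
Before the 4th dose, 3 doses have been given. Superposition: Cmin = C₀·(f + f² + … + f^3).
≈ 9.991 × (0.3227 + 0.1041 + 0.0336) ≈ 9.991 × 0.4604 ≈ 4.600 μg/mL.

4.6 μg/mL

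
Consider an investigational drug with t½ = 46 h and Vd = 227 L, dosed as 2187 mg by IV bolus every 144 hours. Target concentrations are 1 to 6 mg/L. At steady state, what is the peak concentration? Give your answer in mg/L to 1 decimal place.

10.9 mg/L

τ/t½ = 144/46 ≈ 3.1304, so fraction remaining f = (1/2)^(144/46) ≈ 0.1142.
Accumulation ratio R = 1/(1 − f) ≈ 1/0.8858 ≈ 1.1289.
Single-dose peak C₀ = D/Vd = 2187/227 ≈ 9.634 mg/L.
Cmax,ss = C₀/(1 − f) ≈ 9.634/0.8858 ≈ 10.876 mg/L.
Peak 10.9 mg/L vs MTC 6 mg/L: exceeds toxic threshold.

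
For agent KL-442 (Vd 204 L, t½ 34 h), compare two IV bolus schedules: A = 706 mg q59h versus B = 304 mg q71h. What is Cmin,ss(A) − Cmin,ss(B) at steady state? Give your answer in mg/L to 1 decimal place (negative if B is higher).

1.0 mg/L

Regimen A: f = (1/2)^(59/34) ≈ 0.3003; Cmin,ss = (706/204)·f/(1−f) ≈ 1.485 mg/L.
Regimen B: f = (1/2)^(71/34) ≈ 0.2352; Cmin,ss = (304/204)·f/(1−f) ≈ 0.458 mg/L.
Difference ≈ 1.485 − 0.458 ≈ 1.027 mg/L.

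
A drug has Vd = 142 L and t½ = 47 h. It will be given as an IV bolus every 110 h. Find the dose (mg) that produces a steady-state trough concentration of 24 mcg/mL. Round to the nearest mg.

13852 mg

τ/t½ = 110/47 ≈ 2.3404, so f = (1/2)^(110/47) ≈ 0.197452.
Cmin,ss = (D/Vd)·f/(1−f), so D = Cmin,ss·Vd·(1−f)/f.
D = 24 × 142 × (1−f)/f ≈ 24 × 142 × 4.06452 ≈ 13851.88 mg.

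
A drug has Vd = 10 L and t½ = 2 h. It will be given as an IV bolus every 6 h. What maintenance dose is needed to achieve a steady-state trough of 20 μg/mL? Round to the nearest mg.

1400 mg

τ/t½ = 6/2 ≈ 3, so f = (1/2)^(6/2) ≈ 0.125000.
Cmin,ss = (D/Vd)·f/(1−f), so D = Cmin,ss·Vd·(1−f)/f.
D = 20 × 10 × (1−f)/f ≈ 20 × 10 × 7.00000 ≈ 1400.00 mg.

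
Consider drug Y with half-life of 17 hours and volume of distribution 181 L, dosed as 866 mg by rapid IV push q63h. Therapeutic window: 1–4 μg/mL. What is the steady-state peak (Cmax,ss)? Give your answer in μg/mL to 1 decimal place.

5.2 μg/mL

k = ln2/t½ = ln2/17 ≈ 0.040773 h⁻¹; fraction remaining f = e^(−kτ) = e^(−0.040773×63) ≈ 0.0766.
Accumulation ratio R = 1/(1 − f) ≈ 1/0.9234 ≈ 1.0830.
Single-dose peak C₀ = D/Vd = 866/181 ≈ 4.785 μg/mL.
Steady-state peak Cmax,ss = C₀·R ≈ 4.785 × 1.0830 ≈ 5.182 μg/mL.
Peak 5.2 μg/mL vs MTC 4 μg/mL: exceeds toxic threshold.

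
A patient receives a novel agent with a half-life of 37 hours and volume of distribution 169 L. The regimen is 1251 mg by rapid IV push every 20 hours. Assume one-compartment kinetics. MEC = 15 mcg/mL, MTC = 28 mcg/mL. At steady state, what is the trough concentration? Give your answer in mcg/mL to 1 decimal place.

Over one 20-h interval, 20/37 ≈ 0.54054 half-lives elapse, leaving f ≈ 0.6875 of each dose.
Each bolus raises the concentration by D/Vd = 1251/169 ≈ 7.402 mcg/mL.
Steady-state trough Cmin,ss = C₀·f/(1−f) ≈ 7.402 × 0.6875/0.3125 ≈ 16.284 mcg/mL.
Trough 16.3 mcg/mL vs MEC 15 mcg/mL: adequate.

16.3 mcg/mL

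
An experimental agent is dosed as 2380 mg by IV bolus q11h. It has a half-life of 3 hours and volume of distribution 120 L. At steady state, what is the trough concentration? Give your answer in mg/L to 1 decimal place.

1.7 mg/L

Over one 11-h interval, 11/3 ≈ 3.6667 half-lives elapse, leaving f ≈ 0.0787 of each dose.
Single-dose peak C₀ = D/Vd = 2380/120 ≈ 19.833 mg/L.
Steady-state trough Cmin,ss = C₀·f/(1−f) ≈ 19.833 × 0.0787/0.9213 ≈ 1.694 mg/L.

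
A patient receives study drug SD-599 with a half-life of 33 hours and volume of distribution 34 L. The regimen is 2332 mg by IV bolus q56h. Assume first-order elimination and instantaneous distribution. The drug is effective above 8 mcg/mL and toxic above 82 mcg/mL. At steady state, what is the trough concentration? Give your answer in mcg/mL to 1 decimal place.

k = ln2/t½ = ln2/33 ≈ 0.021004 h⁻¹; fraction remaining f = e^(−kτ) = e^(−0.021004×56) ≈ 0.3084.
Accumulation ratio R = 1/(1 − f) ≈ 1/0.6916 ≈ 1.4459.
Each bolus raises the concentration by D/Vd = 2332/34 ≈ 68.588 mcg/mL.
Cmax,ss = C₀/(1 − f) ≈ 68.588/0.6916 ≈ 99.173 mcg/mL.
Steady-state trough Cmin,ss = Cmax,ss·f ≈ 99.173 × 0.3084 ≈ 30.585 mcg/mL.
Trough 30.6 mcg/mL vs MEC 8 mcg/mL: adequate.

30.6 mcg/mL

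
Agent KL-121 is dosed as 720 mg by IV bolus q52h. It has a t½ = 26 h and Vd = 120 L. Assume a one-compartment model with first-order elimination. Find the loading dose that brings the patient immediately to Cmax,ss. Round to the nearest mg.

f = (1/2)^(52/26) ≈ 0.250000; accumulation ratio R = 1/(1−f) ≈ 1.33333.
Loading dose to hit Cmax,ss on first dose: D_load = D_maint·R ≈ 720 × 1.33333 ≈ 960.00 mg.

960 mg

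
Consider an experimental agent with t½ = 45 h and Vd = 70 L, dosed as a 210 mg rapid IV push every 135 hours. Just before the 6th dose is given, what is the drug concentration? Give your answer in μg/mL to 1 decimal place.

f = (1/2)^(τ/t½) = (1/2)^(135/45) ≈ 0.1250.
C₀ = D/Vd = 210/70 ≈ 3.000 μg/mL.
Before the 6th dose, 5 doses have been given. Superposition: Cmin = C₀·(f + f² + … + f^5).
≈ 3.000 × (0.1250 + 0.0156 + 0.0020 + 0.0002 + 0.0000) ≈ 3.000 × 0.1428 ≈ 0.428 μg/mL.

0.4 μg/mL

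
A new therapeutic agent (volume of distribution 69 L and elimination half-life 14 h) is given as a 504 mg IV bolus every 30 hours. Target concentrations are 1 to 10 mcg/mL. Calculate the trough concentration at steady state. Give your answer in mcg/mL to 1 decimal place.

τ/t½ = 30/14 ≈ 2.1429, so fraction remaining f = (1/2)^(30/14) ≈ 0.2264.
Each bolus raises the concentration by D/Vd = 504/69 ≈ 7.304 mcg/mL.
Steady-state trough Cmin,ss = C₀·f/(1−f) ≈ 7.304 × 0.2264/0.7736 ≈ 2.138 mcg/mL.
Trough 2.1 mcg/mL vs MEC 1 mcg/mL: adequate.

2.1 mcg/mL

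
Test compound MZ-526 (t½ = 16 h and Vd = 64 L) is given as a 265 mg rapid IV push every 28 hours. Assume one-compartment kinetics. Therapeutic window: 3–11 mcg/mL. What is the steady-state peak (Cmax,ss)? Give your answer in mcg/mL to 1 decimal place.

5.9 mcg/mL

Over one 28-h interval, 28/16 ≈ 1.75 half-lives elapse, leaving f ≈ 0.2973 of each dose.
Accumulation ratio R = 1/(1 − f) ≈ 1/0.7027 ≈ 1.4231.
Single-dose peak C₀ = D/Vd = 265/64 ≈ 4.141 mcg/mL.
Cmax,ss = C₀/(1 − f) ≈ 4.141/0.7027 ≈ 5.893 mcg/mL.
Peak 5.9 mcg/mL vs MTC 11 mcg/mL: below toxic threshold.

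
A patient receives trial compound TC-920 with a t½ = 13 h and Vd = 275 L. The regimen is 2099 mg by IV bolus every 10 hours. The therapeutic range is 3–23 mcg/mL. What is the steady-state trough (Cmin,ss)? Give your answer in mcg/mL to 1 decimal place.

k = ln2/t½ = ln2/13 ≈ 0.053319 h⁻¹; fraction remaining f = e^(−kτ) = e^(−0.053319×10) ≈ 0.5867.
Single-dose peak C₀ = D/Vd = 2099/275 ≈ 7.633 mcg/mL.
Steady-state trough Cmin,ss = C₀·f/(1−f) ≈ 7.633 × 0.5867/0.4133 ≈ 10.835 mcg/mL.
Trough 10.8 mcg/mL vs MEC 3 mcg/mL: adequate.

10.8 mcg/mL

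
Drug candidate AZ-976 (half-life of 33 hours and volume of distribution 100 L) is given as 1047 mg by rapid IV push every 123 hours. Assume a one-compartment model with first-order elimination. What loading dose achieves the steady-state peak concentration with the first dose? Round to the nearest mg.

1133 mg

f = (1/2)^(123/33) ≈ 0.075506; accumulation ratio R = 1/(1−f) ≈ 1.08167.
Loading dose to hit Cmax,ss on first dose: D_load = D_maint·R ≈ 1047 × 1.08167 ≈ 1132.51 mg.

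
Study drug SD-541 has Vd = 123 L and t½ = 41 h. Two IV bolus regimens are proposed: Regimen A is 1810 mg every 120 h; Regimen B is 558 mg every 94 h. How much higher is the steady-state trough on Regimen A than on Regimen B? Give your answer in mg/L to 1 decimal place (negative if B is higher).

Regimen A: f = (1/2)^(120/41) ≈ 0.1315; Cmin,ss = (1810/123)·f/(1−f) ≈ 2.228 mg/L.
Regimen B: f = (1/2)^(94/41) ≈ 0.2041; Cmin,ss = (558/123)·f/(1−f) ≈ 1.163 mg/L.
Difference ≈ 2.228 − 1.163 ≈ 1.065 mg/L.

1.1 mg/L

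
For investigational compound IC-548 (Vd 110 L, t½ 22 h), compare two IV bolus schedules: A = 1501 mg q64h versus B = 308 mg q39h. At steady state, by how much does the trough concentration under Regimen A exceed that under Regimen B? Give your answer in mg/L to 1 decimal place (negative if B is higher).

Regimen A: f = (1/2)^(64/22) ≈ 0.1331; Cmin,ss = (1501/110)·f/(1−f) ≈ 2.095 mg/L.
Regimen B: f = (1/2)^(39/22) ≈ 0.2927; Cmin,ss = (308/110)·f/(1−f) ≈ 1.159 mg/L.
Difference ≈ 2.095 − 1.159 ≈ 0.936 mg/L.

0.9 mg/L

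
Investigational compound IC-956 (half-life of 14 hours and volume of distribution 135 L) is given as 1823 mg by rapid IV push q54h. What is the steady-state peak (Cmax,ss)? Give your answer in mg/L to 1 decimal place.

Over one 54-h interval, 54/14 ≈ 3.8571 half-lives elapse, leaving f ≈ 0.0690 of each dose.
Accumulation ratio R = 1/(1 − f) ≈ 1/0.9310 ≈ 1.0741.
Single-dose peak C₀ = D/Vd = 1823/135 ≈ 13.504 mg/L.
Steady-state peak Cmax,ss = C₀·R ≈ 13.504 × 1.0741 ≈ 14.505 mg/L.

14.5 mg/L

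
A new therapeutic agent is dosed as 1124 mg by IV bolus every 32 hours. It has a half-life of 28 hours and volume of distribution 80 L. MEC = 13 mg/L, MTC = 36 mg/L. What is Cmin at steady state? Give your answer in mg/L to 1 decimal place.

11.6 mg/L

Over one 32-h interval, 32/28 ≈ 1.1429 half-lives elapse, leaving f ≈ 0.4529 of each dose.
At steady state, accumulation factor R = 1/(1 − e^(−kτ)) ≈ 1.8278.
Single-dose peak C₀ = D/Vd = 1124/80 ≈ 14.050 mg/L.
Steady-state peak Cmax,ss = C₀·R ≈ 14.050 × 1.8278 ≈ 25.681 mg/L.
Steady-state trough Cmin,ss = Cmax,ss·f ≈ 25.681 × 0.4529 ≈ 11.631 mg/L.
Trough 11.6 mg/L vs MEC 13 mg/L: subtherapeutic.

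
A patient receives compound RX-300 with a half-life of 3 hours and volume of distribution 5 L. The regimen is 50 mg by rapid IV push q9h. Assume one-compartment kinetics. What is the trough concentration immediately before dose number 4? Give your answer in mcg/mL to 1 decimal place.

1.4 mcg/mL

f = (1/2)^(τ/t½) = (1/2)^(9/3) ≈ 0.1250.
C₀ = D/Vd = 50/5 ≈ 10.000 mcg/mL.
Before the 4th dose, 3 doses have been given. Superposition: Cmin = C₀·(f + f² + … + f^3).
≈ 10.000 × (0.1250 + 0.0156 + 0.0020) ≈ 10.000 × 0.1426 ≈ 1.426 mcg/mL.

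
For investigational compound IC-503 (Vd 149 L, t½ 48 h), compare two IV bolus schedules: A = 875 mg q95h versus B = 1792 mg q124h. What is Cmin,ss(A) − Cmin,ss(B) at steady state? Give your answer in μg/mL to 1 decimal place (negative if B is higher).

-0.4 μg/mL

Regimen A: f = (1/2)^(95/48) ≈ 0.2536; Cmin,ss = (875/149)·f/(1−f) ≈ 1.995 μg/mL.
Regimen B: f = (1/2)^(124/48) ≈ 0.1669; Cmin,ss = (1792/149)·f/(1−f) ≈ 2.409 μg/mL.
Difference ≈ 1.995 − 2.409 ≈ -0.414 μg/mL.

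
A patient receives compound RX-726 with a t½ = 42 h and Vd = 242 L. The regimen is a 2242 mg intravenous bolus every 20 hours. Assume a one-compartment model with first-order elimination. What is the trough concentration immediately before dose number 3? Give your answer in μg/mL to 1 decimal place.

11.4 μg/mL

f = (1/2)^(τ/t½) = (1/2)^(20/42) ≈ 0.7189.
C₀ = D/Vd = 2242/242 ≈ 9.264 μg/mL.
Before the 3rd dose, 2 doses have been given. Superposition: Cmin = C₀·(f + f²).
≈ 9.264 × (0.7189 + 0.5168) ≈ 9.264 × 1.2357 ≈ 11.448 μg/mL.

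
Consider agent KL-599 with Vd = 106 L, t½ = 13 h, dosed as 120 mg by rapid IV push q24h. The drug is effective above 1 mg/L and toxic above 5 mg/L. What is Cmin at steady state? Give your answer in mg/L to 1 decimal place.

τ/t½ = 24/13 ≈ 1.8462, so fraction remaining f = (1/2)^(24/13) ≈ 0.2781.
At steady state, accumulation factor R = 1/(1 − e^(−kτ)) ≈ 1.3852.
Each bolus raises the concentration by D/Vd = 120/106 ≈ 1.132 mg/L.
Cmax,ss = C₀/(1 − f) ≈ 1.132/0.7219 ≈ 1.568 mg/L.
Steady-state trough Cmin,ss = Cmax,ss·f ≈ 1.568 × 0.2781 ≈ 0.436 mg/L.
Trough 0.4 mg/L vs MEC 1 mg/L: subtherapeutic.

0.4 mg/L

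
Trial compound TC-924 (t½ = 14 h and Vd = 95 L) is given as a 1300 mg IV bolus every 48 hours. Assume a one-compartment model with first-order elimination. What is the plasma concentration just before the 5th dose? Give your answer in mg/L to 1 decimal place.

f = (1/2)^(τ/t½) = (1/2)^(48/14) ≈ 0.0929.
C₀ = D/Vd = 1300/95 ≈ 13.684 mg/L.
Before the 5th dose, 4 doses have been given. Superposition: Cmin = C₀·(f + f² + … + f^4).
≈ 13.684 × (0.0929 + 0.0086 + 0.0008 + 0.0001) ≈ 13.684 × 0.1024 ≈ 1.401 mg/L.

1.4 mg/L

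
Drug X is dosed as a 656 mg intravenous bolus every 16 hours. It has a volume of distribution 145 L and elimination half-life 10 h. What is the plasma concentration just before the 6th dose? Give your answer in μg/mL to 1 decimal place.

f = (1/2)^(τ/t½) = (1/2)^(16/10) ≈ 0.3299.
C₀ = D/Vd = 656/145 ≈ 4.524 μg/mL.
Before the 6th dose, 5 doses have been given. Superposition: Cmin = C₀·(f + f² + … + f^5).
≈ 4.524 × (0.3299 + 0.1088 + 0.0359 + 0.0118 + 0.0039) ≈ 4.524 × 0.4903 ≈ 2.218 μg/mL.

2.2 μg/mL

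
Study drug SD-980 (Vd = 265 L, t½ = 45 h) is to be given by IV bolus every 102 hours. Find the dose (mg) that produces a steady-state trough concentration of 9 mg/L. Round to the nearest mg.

9092 mg

τ/t½ = 102/45 ≈ 2.2667, so f = (1/2)^(102/45) ≈ 0.207809.
Cmin,ss = (D/Vd)·f/(1−f), so D = Cmin,ss·Vd·(1−f)/f.
D = 9 × 265 × (1−f)/f ≈ 9 × 265 × 3.81211 ≈ 9091.88 mg.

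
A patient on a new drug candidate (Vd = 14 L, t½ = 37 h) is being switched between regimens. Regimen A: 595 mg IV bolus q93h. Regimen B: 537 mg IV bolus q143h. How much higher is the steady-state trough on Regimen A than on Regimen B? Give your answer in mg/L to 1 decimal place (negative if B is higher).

Regimen A: f = (1/2)^(93/37) ≈ 0.1751; Cmin,ss = (595/14)·f/(1−f) ≈ 9.021 mg/L.
Regimen B: f = (1/2)^(143/37) ≈ 0.0686; Cmin,ss = (537/14)·f/(1−f) ≈ 2.825 mg/L.
Difference ≈ 9.021 − 2.825 ≈ 6.196 mg/L.

6.2 mg/L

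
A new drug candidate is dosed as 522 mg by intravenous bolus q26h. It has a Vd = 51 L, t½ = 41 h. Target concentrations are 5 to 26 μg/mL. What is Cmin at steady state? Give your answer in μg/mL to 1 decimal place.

18.5 μg/mL

k = ln2/t½ = ln2/41 ≈ 0.016906 h⁻¹; fraction remaining f = e^(−kτ) = e^(−0.016906×26) ≈ 0.6443.
At steady state, accumulation factor R = 1/(1 − e^(−kτ)) ≈ 2.8114.
Single-dose peak C₀ = D/Vd = 522/51 ≈ 10.235 μg/mL.
Steady-state peak Cmax,ss = C₀·R ≈ 10.235 × 2.8114 ≈ 28.775 μg/mL.
One interval later, Cmin,ss = Cmax,ss·e^(−kτ) ≈ 28.775 × 0.6443 ≈ 18.540 μg/mL.
Trough 18.5 μg/mL vs MEC 5 μg/mL: adequate.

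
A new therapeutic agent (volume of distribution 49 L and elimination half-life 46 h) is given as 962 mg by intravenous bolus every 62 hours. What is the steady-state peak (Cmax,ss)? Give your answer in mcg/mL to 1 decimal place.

32.3 mcg/mL

k = ln2/t½ = ln2/46 ≈ 0.015068 h⁻¹; fraction remaining f = e^(−kτ) = e^(−0.015068×62) ≈ 0.3929.
At steady state, accumulation factor R = 1/(1 − e^(−kτ)) ≈ 1.6472.
Each bolus raises the concentration by D/Vd = 962/49 ≈ 19.633 mcg/mL.
Steady-state peak Cmax,ss = C₀·R ≈ 19.633 × 1.6472 ≈ 32.339 mcg/mL.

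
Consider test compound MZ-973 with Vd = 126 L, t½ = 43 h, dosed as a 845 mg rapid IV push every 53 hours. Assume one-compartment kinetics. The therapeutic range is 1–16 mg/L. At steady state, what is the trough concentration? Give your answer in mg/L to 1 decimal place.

5.0 mg/L

k = ln2/t½ = ln2/43 ≈ 0.016120 h⁻¹; fraction remaining f = e^(−kτ) = e^(−0.016120×53) ≈ 0.4256.
Accumulation ratio R = 1/(1 − f) ≈ 1/0.5744 ≈ 1.7409.
Single-dose peak C₀ = D/Vd = 845/126 ≈ 6.706 mg/L.
Steady-state peak Cmax,ss = C₀·R ≈ 6.706 × 1.7409 ≈ 11.674 mg/L.
Steady-state trough Cmin,ss = Cmax,ss·f ≈ 11.674 × 0.4256 ≈ 4.968 mg/L.
Trough 5.0 mg/L vs MEC 1 mg/L: adequate.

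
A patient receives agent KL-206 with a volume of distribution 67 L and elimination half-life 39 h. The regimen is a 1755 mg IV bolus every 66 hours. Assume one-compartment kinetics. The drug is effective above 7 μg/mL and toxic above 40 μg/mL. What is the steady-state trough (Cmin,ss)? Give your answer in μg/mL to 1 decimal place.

11.7 μg/mL

τ/t½ = 66/39 ≈ 1.6923, so fraction remaining f = (1/2)^(66/39) ≈ 0.3094.
Accumulation ratio R = 1/(1 − f) ≈ 1/0.6906 ≈ 1.4480.
Single-dose peak C₀ = D/Vd = 1755/67 ≈ 26.194 μg/mL.
Steady-state peak Cmax,ss = C₀·R ≈ 26.194 × 1.4480 ≈ 37.929 μg/mL.
Steady-state trough Cmin,ss = Cmax,ss·f ≈ 37.929 × 0.3094 ≈ 11.735 μg/mL.
Trough 11.7 μg/mL vs MEC 7 μg/mL: adequate.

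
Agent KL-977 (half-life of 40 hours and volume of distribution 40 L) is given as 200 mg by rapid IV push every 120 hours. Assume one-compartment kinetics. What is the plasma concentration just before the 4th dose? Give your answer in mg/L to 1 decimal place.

0.7 mg/L

f = (1/2)^(τ/t½) = (1/2)^(120/40) ≈ 0.1250.
C₀ = D/Vd = 200/40 ≈ 5.000 mg/L.
Before the 4th dose, 3 doses have been given. Superposition: Cmin = C₀·(f + f² + … + f^3).
≈ 5.000 × (0.1250 + 0.0156 + 0.0020) ≈ 5.000 × 0.1426 ≈ 0.713 mg/L.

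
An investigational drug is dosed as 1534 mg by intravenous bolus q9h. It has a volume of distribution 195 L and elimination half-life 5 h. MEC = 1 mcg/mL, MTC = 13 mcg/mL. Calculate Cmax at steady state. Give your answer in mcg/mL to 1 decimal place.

Over one 9-h interval, 9/5 ≈ 1.8 half-lives elapse, leaving f ≈ 0.2872 of each dose.
At steady state, accumulation factor R = 1/(1 − e^(−kτ)) ≈ 1.4029.
Single-dose peak C₀ = D/Vd = 1534/195 ≈ 7.867 mcg/mL.
Steady-state peak Cmax,ss = C₀·R ≈ 7.867 × 1.4029 ≈ 11.037 mcg/mL.
Peak 11.0 mcg/mL vs MTC 13 mcg/mL: below toxic threshold.

11.0 mcg/mL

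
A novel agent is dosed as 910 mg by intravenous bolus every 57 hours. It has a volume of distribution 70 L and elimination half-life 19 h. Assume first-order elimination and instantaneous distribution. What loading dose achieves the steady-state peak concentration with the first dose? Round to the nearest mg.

1040 mg

f = (1/2)^(57/19) ≈ 0.125000; accumulation ratio R = 1/(1−f) ≈ 1.14286.
Loading dose to hit Cmax,ss on first dose: D_load = D_maint·R ≈ 910 × 1.14286 ≈ 1040.00 mg.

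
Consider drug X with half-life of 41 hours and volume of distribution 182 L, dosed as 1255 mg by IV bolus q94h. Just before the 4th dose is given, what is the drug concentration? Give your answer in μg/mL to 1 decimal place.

f = (1/2)^(τ/t½) = (1/2)^(94/41) ≈ 0.2041.
C₀ = D/Vd = 1255/182 ≈ 6.896 μg/mL.
Before the 4th dose, 3 doses have been given. Superposition: Cmin = C₀·(f + f² + … + f^3).
≈ 6.896 × (0.2041 + 0.0417 + 0.0085) ≈ 6.896 × 0.2543 ≈ 1.754 μg/mL.

1.8 μg/mL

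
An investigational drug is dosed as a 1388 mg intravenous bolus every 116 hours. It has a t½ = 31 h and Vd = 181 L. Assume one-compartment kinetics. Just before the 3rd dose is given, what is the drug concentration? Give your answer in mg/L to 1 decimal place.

0.6 mg/L

f = (1/2)^(τ/t½) = (1/2)^(116/31) ≈ 0.0747.
C₀ = D/Vd = 1388/181 ≈ 7.669 mg/L.
Before the 3rd dose, 2 doses have been given. Superposition: Cmin = C₀·(f + f²).
≈ 7.669 × (0.0747 + 0.0056) ≈ 7.669 × 0.0803 ≈ 0.616 mg/L.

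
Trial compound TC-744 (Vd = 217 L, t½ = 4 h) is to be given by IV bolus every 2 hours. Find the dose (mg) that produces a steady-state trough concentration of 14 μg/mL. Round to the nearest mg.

τ/t½ = 2/4 ≈ 0.5, so f = (1/2)^(2/4) ≈ 0.707107.
Cmin,ss = (D/Vd)·f/(1−f), so D = Cmin,ss·Vd·(1−f)/f.
D = 14 × 217 × (1−f)/f ≈ 14 × 217 × 0.41421 ≈ 1258.37 mg.

1258 mg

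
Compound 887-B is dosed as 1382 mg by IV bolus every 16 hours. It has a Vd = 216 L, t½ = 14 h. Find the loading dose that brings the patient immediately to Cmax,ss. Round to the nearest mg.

f = (1/2)^(16/14) ≈ 0.452862; accumulation ratio R = 1/(1−f) ≈ 1.82769.
Loading dose to hit Cmax,ss on first dose: D_load = D_maint·R ≈ 1382 × 1.82769 ≈ 2525.87 mg.

2526 mg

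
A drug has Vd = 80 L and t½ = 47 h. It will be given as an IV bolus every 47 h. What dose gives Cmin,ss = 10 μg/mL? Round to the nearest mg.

800 mg

τ/t½ = 47/47 ≈ 1, so f = (1/2)^(47/47) ≈ 0.500000.
Cmin,ss = (D/Vd)·f/(1−f), so D = Cmin,ss·Vd·(1−f)/f.
D = 10 × 80 × (1−f)/f ≈ 10 × 80 × 1.00000 ≈ 800.00 mg.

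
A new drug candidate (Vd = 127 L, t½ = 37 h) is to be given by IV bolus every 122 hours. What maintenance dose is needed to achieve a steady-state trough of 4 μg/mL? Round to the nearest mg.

4486 mg

τ/t½ = 122/37 ≈ 3.2973, so f = (1/2)^(122/37) ≈ 0.101722.
Cmin,ss = (D/Vd)·f/(1−f), so D = Cmin,ss·Vd·(1−f)/f.
D = 4 × 127 × (1−f)/f ≈ 4 × 127 × 8.83072 ≈ 4486.01 mg.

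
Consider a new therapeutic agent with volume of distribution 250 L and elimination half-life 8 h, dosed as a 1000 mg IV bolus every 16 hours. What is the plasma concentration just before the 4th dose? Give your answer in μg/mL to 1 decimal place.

1.3 μg/mL

f = (1/2)^(τ/t½) = (1/2)^(16/8) ≈ 0.2500.
C₀ = D/Vd = 1000/250 ≈ 4.000 μg/mL.
Before the 4th dose, 3 doses have been given. Superposition: Cmin = C₀·(f + f² + … + f^3).
≈ 4.000 × (0.2500 + 0.0625 + 0.0156) ≈ 4.000 × 0.3281 ≈ 1.312 μg/mL.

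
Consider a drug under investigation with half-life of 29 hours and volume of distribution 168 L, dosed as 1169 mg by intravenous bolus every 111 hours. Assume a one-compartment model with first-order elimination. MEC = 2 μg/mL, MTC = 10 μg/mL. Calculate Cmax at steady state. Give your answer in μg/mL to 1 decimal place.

Over one 111-h interval, 111/29 ≈ 3.8276 half-lives elapse, leaving f ≈ 0.0704 of each dose.
At steady state, accumulation factor R = 1/(1 − e^(−kτ)) ≈ 1.0757.
Single-dose peak C₀ = D/Vd = 1169/168 ≈ 6.958 μg/mL.
Steady-state peak Cmax,ss = C₀·R ≈ 6.958 × 1.0757 ≈ 7.485 μg/mL.
Peak 7.5 μg/mL vs MTC 10 μg/mL: below toxic threshold.

7.5 μg/mL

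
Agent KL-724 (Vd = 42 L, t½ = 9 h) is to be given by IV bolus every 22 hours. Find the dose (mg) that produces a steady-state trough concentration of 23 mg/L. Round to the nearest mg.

4292 mg

τ/t½ = 22/9 ≈ 2.4444, so f = (1/2)^(22/9) ≈ 0.183717.
Cmin,ss = (D/Vd)·f/(1−f), so D = Cmin,ss·Vd·(1−f)/f.
D = 23 × 42 × (1−f)/f ≈ 23 × 42 × 4.44315 ≈ 4292.08 mg.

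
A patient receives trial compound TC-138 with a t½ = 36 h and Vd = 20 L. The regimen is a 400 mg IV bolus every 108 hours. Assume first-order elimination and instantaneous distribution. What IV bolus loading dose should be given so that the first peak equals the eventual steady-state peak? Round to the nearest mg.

f = (1/2)^(108/36) ≈ 0.125000; accumulation ratio R = 1/(1−f) ≈ 1.14286.
Loading dose to hit Cmax,ss on first dose: D_load = D_maint·R ≈ 400 × 1.14286 ≈ 457.14 mg.

457 mg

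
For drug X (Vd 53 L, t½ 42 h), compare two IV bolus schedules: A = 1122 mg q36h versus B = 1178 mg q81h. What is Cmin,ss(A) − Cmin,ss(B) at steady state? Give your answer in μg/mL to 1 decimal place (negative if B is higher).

18.2 μg/mL

Regimen A: f = (1/2)^(36/42) ≈ 0.5520; Cmin,ss = (1122/53)·f/(1−f) ≈ 26.084 μg/mL.
Regimen B: f = (1/2)^(81/42) ≈ 0.2627; Cmin,ss = (1178/53)·f/(1−f) ≈ 7.919 μg/mL.
Difference ≈ 26.084 − 7.919 ≈ 18.165 μg/mL.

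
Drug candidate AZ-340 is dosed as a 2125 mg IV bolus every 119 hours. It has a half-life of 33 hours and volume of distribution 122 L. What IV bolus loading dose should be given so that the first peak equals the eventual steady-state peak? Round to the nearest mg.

f = (1/2)^(119/33) ≈ 0.082124; accumulation ratio R = 1/(1−f) ≈ 1.08947.
Loading dose to hit Cmax,ss on first dose: D_load = D_maint·R ≈ 2125 × 1.08947 ≈ 2315.12 mg.

2315 mg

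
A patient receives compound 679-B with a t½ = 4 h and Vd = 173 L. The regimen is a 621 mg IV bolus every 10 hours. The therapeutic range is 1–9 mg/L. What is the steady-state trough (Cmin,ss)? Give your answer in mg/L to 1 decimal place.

0.8 mg/L

Over one 10-h interval, 10/4 ≈ 2.5 half-lives elapse, leaving f ≈ 0.1768 of each dose.
Accumulation ratio R = 1/(1 − f) ≈ 1/0.8232 ≈ 1.2148.
Each bolus raises the concentration by D/Vd = 621/173 ≈ 3.590 mg/L.
Steady-state peak Cmax,ss = C₀·R ≈ 3.590 × 1.2148 ≈ 4.361 mg/L.
Steady-state trough Cmin,ss = Cmax,ss·f ≈ 4.361 × 0.1768 ≈ 0.771 mg/L.
Trough 0.8 mg/L vs MEC 1 mg/L: subtherapeutic.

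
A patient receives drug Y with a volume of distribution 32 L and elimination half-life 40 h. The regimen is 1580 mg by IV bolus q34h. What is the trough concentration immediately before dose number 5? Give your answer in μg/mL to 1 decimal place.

f = (1/2)^(τ/t½) = (1/2)^(34/40) ≈ 0.5548.
C₀ = D/Vd = 1580/32 ≈ 49.375 μg/mL.
Before the 5th dose, 4 doses have been given. Superposition: Cmin = C₀·(f + f² + … + f^4).
≈ 49.375 × (0.5548 + 0.3078 + 0.1708 + 0.0947) ≈ 49.375 × 1.1281 ≈ 55.700 μg/mL.

55.7 μg/mL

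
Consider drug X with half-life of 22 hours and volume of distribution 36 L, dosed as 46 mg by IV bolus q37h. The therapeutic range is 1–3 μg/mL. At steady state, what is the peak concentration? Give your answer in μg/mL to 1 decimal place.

1.9 μg/mL

Over one 37-h interval, 37/22 ≈ 1.6818 half-lives elapse, leaving f ≈ 0.3117 of each dose.
At steady state, accumulation factor R = 1/(1 − e^(−kτ)) ≈ 1.4529.
Each bolus raises the concentration by D/Vd = 46/36 ≈ 1.278 μg/mL.
Steady-state peak Cmax,ss = C₀·R ≈ 1.278 × 1.4529 ≈ 1.857 μg/mL.
Peak 1.9 μg/mL vs MTC 3 μg/mL: below toxic threshold.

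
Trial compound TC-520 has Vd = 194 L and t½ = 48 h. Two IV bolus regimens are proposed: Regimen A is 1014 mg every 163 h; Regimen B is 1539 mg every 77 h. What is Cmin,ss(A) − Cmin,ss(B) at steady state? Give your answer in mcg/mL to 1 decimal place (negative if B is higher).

Regimen A: f = (1/2)^(163/48) ≈ 0.0950; Cmin,ss = (1014/194)·f/(1−f) ≈ 0.549 mcg/mL.
Regimen B: f = (1/2)^(77/48) ≈ 0.3289; Cmin,ss = (1539/194)·f/(1−f) ≈ 3.888 mcg/mL.
Difference ≈ 0.549 − 3.888 ≈ -3.339 mcg/mL.

-3.3 mcg/mL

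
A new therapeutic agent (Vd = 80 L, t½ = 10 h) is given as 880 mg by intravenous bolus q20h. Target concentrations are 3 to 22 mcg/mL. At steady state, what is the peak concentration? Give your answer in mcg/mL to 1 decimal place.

14.7 mcg/mL

τ = 20 h = 2 half-lives, so f = (1/2)^2 = 0.25.
At steady state, R = 1/(1 − 0.25) = 4/3.
Single-dose peak C₀ = D/Vd = 880/80 = 11 mcg/mL.
Steady-state peak Cmax,ss = C₀·R = 11 × 4/3 ≈ 14.667 mcg/mL.
Peak 14.7 mcg/mL vs MTC 22 mcg/mL: below toxic threshold.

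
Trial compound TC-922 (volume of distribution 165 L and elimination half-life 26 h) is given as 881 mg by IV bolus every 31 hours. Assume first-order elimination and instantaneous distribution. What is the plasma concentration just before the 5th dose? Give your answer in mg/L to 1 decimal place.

f = (1/2)^(τ/t½) = (1/2)^(31/26) ≈ 0.4376.
C₀ = D/Vd = 881/165 ≈ 5.339 mg/L.
Before the 5th dose, 4 doses have been given. Superposition: Cmin = C₀·(f + f² + … + f^4).
≈ 5.339 × (0.4376 + 0.1915 + 0.0838 + 0.0367) ≈ 5.339 × 0.7496 ≈ 4.002 mg/L.

4.0 mg/L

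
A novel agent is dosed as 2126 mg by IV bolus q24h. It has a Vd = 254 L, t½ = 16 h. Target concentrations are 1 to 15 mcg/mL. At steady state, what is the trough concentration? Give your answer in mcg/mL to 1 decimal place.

k = ln2/t½ = ln2/16 ≈ 0.043322 h⁻¹; fraction remaining f = e^(−kτ) = e^(−0.043322×24) ≈ 0.3536.
At steady state, accumulation factor R = 1/(1 − e^(−kτ)) ≈ 1.5470.
Single-dose peak C₀ = D/Vd = 2126/254 ≈ 8.370 mcg/mL.
Cmax,ss = C₀/(1 − f) ≈ 8.370/0.6464 ≈ 12.949 mcg/mL.
Steady-state trough Cmin,ss = Cmax,ss·f ≈ 12.949 × 0.3536 ≈ 4.579 mcg/mL.
Trough 4.6 mcg/mL vs MEC 1 mcg/mL: adequate.

4.6 mcg/mL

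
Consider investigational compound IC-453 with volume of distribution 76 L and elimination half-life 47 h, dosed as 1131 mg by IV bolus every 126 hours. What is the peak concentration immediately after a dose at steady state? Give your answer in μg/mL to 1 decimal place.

17.6 μg/mL

Over one 126-h interval, 126/47 ≈ 2.6809 half-lives elapse, leaving f ≈ 0.1559 of each dose.
Accumulation ratio R = 1/(1 − f) ≈ 1/0.8441 ≈ 1.1847.
Each bolus raises the concentration by D/Vd = 1131/76 ≈ 14.882 μg/mL.
Steady-state peak Cmax,ss = C₀·R ≈ 14.882 × 1.1847 ≈ 17.631 μg/mL.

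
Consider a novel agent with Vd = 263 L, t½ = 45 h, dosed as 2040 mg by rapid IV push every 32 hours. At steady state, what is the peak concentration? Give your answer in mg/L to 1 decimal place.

Over one 32-h interval, 32/45 ≈ 0.71111 half-lives elapse, leaving f ≈ 0.6108 of each dose.
At steady state, accumulation factor R = 1/(1 − e^(−kτ)) ≈ 2.5694.
Single-dose peak C₀ = D/Vd = 2040/263 ≈ 7.757 mg/L.
Steady-state peak Cmax,ss = C₀·R ≈ 7.757 × 2.5694 ≈ 19.931 mg/L.

19.9 mg/L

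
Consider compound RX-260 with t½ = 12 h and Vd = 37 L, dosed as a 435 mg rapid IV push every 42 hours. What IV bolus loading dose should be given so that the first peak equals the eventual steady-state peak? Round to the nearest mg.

477 mg

f = (1/2)^(42/12) ≈ 0.088388; accumulation ratio R = 1/(1−f) ≈ 1.09696.
Loading dose to hit Cmax,ss on first dose: D_load = D_maint·R ≈ 435 × 1.09696 ≈ 477.18 mg.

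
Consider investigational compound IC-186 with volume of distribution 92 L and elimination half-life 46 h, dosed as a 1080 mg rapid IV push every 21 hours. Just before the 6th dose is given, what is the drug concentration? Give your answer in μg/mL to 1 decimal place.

25.1 μg/mL

f = (1/2)^(τ/t½) = (1/2)^(21/46) ≈ 0.7287.
C₀ = D/Vd = 1080/92 ≈ 11.739 μg/mL.
Before the 6th dose, 5 doses have been given. Superposition: Cmin = C₀·(f + f² + … + f^5).
≈ 11.739 × (0.7287 + 0.5310 + 0.3869 + 0.2820 + 0.2055) ≈ 11.739 × 2.1341 ≈ 25.052 μg/mL.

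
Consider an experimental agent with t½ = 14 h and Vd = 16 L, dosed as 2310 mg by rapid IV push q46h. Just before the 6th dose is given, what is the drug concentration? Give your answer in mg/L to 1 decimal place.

f = (1/2)^(τ/t½) = (1/2)^(46/14) ≈ 0.1025.
C₀ = D/Vd = 2310/16 ≈ 144.375 mg/L.
Before the 6th dose, 5 doses have been given. Superposition: Cmin = C₀·(f + f² + … + f^5).
≈ 144.375 × (0.1025 + 0.0105 + 0.0011 + 0.0001 + 0.0000) ≈ 144.375 × 0.1142 ≈ 16.488 mg/L.

16.5 mg/L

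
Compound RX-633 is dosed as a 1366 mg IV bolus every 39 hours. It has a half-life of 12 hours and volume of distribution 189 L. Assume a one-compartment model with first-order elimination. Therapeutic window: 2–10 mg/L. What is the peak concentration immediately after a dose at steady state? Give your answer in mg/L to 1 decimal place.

k = ln2/t½ = ln2/12 ≈ 0.057762 h⁻¹; fraction remaining f = e^(−kτ) = e^(−0.057762×39) ≈ 0.1051.
Accumulation ratio R = 1/(1 − f) ≈ 1/0.8949 ≈ 1.1174.
Single-dose peak C₀ = D/Vd = 1366/189 ≈ 7.228 mg/L.
Steady-state peak Cmax,ss = C₀·R ≈ 7.228 × 1.1174 ≈ 8.077 mg/L.
Peak 8.1 mg/L vs MTC 10 mg/L: below toxic threshold.

8.1 mg/L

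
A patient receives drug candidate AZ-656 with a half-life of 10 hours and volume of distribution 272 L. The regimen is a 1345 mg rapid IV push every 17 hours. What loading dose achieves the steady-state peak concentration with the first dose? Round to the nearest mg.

f = (1/2)^(17/10) ≈ 0.307786; accumulation ratio R = 1/(1−f) ≈ 1.44464.
Loading dose to hit Cmax,ss on first dose: D_load = D_maint·R ≈ 1345 × 1.44464 ≈ 1943.04 mg.

1943 mg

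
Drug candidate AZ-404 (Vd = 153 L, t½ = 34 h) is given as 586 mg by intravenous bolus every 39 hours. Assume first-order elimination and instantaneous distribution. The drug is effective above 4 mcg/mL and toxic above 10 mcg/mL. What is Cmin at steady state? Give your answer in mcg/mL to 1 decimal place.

τ/t½ = 39/34 ≈ 1.1471, so fraction remaining f = (1/2)^(39/34) ≈ 0.4515.
Accumulation ratio R = 1/(1 − f) ≈ 1/0.5485 ≈ 1.8232.
Each bolus raises the concentration by D/Vd = 586/153 ≈ 3.830 mcg/mL.
Cmax,ss = C₀/(1 − f) ≈ 3.830/0.5485 ≈ 6.983 mcg/mL.
Steady-state trough Cmin,ss = Cmax,ss·f ≈ 6.983 × 0.4515 ≈ 3.153 mcg/mL.
Trough 3.2 mcg/mL vs MEC 4 mcg/mL: subtherapeutic.

3.2 mcg/mL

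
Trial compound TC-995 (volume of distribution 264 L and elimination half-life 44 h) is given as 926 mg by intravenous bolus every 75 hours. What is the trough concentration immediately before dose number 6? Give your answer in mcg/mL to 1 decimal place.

f = (1/2)^(τ/t½) = (1/2)^(75/44) ≈ 0.3068.
C₀ = D/Vd = 926/264 ≈ 3.508 mcg/mL.
Before the 6th dose, 5 doses have been given. Superposition: Cmin = C₀·(f + f² + … + f^5).
≈ 3.508 × (0.3068 + 0.0941 + 0.0289 + 0.0089 + 0.0027) ≈ 3.508 × 0.4414 ≈ 1.548 mcg/mL.

1.5 mcg/mL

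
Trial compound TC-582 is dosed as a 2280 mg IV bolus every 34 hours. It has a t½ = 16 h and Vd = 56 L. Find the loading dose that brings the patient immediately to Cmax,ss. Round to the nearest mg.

f = (1/2)^(34/16) ≈ 0.229251; accumulation ratio R = 1/(1−f) ≈ 1.29744.
Loading dose to hit Cmax,ss on first dose: D_load = D_maint·R ≈ 2280 × 1.29744 ≈ 2958.16 mg.

2958 mg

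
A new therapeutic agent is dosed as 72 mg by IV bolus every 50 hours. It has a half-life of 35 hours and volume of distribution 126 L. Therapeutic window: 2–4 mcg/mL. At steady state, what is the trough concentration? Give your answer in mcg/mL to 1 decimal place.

0.3 mcg/mL

k = ln2/t½ = ln2/35 ≈ 0.019804 h⁻¹; fraction remaining f = e^(−kτ) = e^(−0.019804×50) ≈ 0.3715.
Accumulation ratio R = 1/(1 − f) ≈ 1/0.6285 ≈ 1.5911.
Each bolus raises the concentration by D/Vd = 72/126 ≈ 0.571 mcg/mL.
Steady-state peak Cmax,ss = C₀·R ≈ 0.571 × 1.5911 ≈ 0.909 mcg/mL.
One interval later, Cmin,ss = Cmax,ss·e^(−kτ) ≈ 0.909 × 0.3715 ≈ 0.338 mcg/mL.
Trough 0.3 mcg/mL vs MEC 2 mcg/mL: subtherapeutic.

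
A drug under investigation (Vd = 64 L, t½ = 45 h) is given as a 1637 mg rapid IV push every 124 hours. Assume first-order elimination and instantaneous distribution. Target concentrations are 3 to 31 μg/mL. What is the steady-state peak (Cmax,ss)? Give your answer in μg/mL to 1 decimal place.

τ/t½ = 124/45 ≈ 2.7556, so fraction remaining f = (1/2)^(124/45) ≈ 0.1481.
At steady state, accumulation factor R = 1/(1 − e^(−kτ)) ≈ 1.1738.
Single-dose peak C₀ = D/Vd = 1637/64 ≈ 25.578 μg/mL.
Steady-state peak Cmax,ss = C₀·R ≈ 25.578 × 1.1738 ≈ 30.023 μg/mL.
Peak 30.0 μg/mL vs MTC 31 μg/mL: below toxic threshold.

30.0 μg/mL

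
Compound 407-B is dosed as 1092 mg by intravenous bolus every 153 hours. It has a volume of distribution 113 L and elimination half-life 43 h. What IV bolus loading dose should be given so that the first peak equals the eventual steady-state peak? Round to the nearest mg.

f = (1/2)^(153/43) ≈ 0.084897; accumulation ratio R = 1/(1−f) ≈ 1.09277.
Loading dose to hit Cmax,ss on first dose: D_load = D_maint·R ≈ 1092 × 1.09277 ≈ 1193.30 mg.

1193 mg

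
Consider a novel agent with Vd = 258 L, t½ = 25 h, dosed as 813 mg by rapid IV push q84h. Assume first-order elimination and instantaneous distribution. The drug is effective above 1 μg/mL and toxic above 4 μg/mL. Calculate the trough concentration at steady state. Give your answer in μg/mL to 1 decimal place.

τ/t½ = 84/25 ≈ 3.36, so fraction remaining f = (1/2)^(84/25) ≈ 0.0974.
Each bolus raises the concentration by D/Vd = 813/258 ≈ 3.151 μg/mL.
Steady-state trough Cmin,ss = C₀·f/(1−f) ≈ 3.151 × 0.0974/0.9026 ≈ 0.340 μg/mL.
Trough 0.3 μg/mL vs MEC 1 μg/mL: subtherapeutic.

0.3 μg/mL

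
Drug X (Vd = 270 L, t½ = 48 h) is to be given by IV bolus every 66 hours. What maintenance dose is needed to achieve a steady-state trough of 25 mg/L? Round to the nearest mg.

10757 mg

τ/t½ = 66/48 ≈ 1.375, so f = (1/2)^(66/48) ≈ 0.385553.
Cmin,ss = (D/Vd)·f/(1−f), so D = Cmin,ss·Vd·(1−f)/f.
D = 25 × 270 × (1−f)/f ≈ 25 × 270 × 1.59368 ≈ 10757.34 mg.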